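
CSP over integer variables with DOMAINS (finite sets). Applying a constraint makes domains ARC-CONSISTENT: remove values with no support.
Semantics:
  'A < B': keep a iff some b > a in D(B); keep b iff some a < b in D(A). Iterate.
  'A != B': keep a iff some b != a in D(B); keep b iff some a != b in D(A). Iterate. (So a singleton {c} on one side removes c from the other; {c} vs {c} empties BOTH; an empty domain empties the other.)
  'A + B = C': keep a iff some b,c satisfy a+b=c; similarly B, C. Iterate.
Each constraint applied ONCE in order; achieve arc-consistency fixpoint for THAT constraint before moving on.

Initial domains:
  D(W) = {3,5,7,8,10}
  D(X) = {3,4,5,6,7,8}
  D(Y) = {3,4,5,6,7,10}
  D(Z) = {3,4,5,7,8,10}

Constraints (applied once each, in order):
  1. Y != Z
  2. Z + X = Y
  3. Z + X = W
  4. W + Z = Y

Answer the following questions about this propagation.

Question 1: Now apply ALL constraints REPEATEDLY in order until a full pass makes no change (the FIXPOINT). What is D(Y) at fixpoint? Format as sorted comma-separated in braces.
pass 0 (initial): D(Y)={3,4,5,6,7,10}
pass 1: W {3,5,7,8,10}->{7}; X {3,4,5,6,7,8}->{3,4,5,6,7}; Y {3,4,5,6,7,10}->{10}; Z {3,4,5,7,8,10}->{3}
pass 2: W {7}->{}; X {3,4,5,6,7}->{}; Y {10}->{}; Z {3}->{}
pass 3: no change
Fixpoint after 3 passes: D(Y) = {}

Answer: {}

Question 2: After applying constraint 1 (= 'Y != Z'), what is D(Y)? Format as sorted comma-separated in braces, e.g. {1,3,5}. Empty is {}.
Constraint 1 (Y != Z) on D(Y)={3,4,5,6,7,10} D(Z)={3,4,5,7,8,10}: no change
So after constraint 1: D(Y) = {3,4,5,6,7,10}

Answer: {3,4,5,6,7,10}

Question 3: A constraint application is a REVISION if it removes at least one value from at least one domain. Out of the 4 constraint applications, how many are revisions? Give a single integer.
Answer: 3

Derivation:
Constraint 1 (Y != Z) on D(Y)={3,4,5,6,7,10} D(Z)={3,4,5,7,8,10}: no change => not a revision
Constraint 2 (Z + X = Y) on D(Z)={3,4,5,7,8,10} D(X)={3,4,5,6,7,8} D(Y)={3,4,5,6,7,10}: Z {3,4,5,7,8,10}->{3,4,5,7}; X {3,4,5,6,7,8}->{3,4,5,6,7}; Y {3,4,5,6,7,10}->{6,7,10} => REVISION
Constraint 3 (Z + X = W) on D(Z)={3,4,5,7} D(X)={3,4,5,6,7} D(W)={3,5,7,8,10}: W {3,5,7,8,10}->{7,8,10} => REVISION
Constraint 4 (W + Z = Y) on D(W)={7,8,10} D(Z)={3,4,5,7} D(Y)={6,7,10}: W {7,8,10}->{7}; Z {3,4,5,7}->{3}; Y {6,7,10}->{10} => REVISION
Total revisions = 3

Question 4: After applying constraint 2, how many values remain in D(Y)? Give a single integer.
Constraint 1 (Y != Z) on D(Y)={3,4,5,6,7,10} D(Z)={3,4,5,7,8,10}: no change
Constraint 2 (Z + X = Y) on D(Z)={3,4,5,7,8,10} D(X)={3,4,5,6,7,8} D(Y)={3,4,5,6,7,10}: Z {3,4,5,7,8,10}->{3,4,5,7}; X {3,4,5,6,7,8}->{3,4,5,6,7}; Y {3,4,5,6,7,10}->{6,7,10}
So after constraint 2: D(Y)={6,7,10}, size = 3

Answer: 3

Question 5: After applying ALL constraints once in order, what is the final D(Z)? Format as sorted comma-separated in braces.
Answer: {3}

Derivation:
Constraint 1 (Y != Z) on D(Y)={3,4,5,6,7,10} D(Z)={3,4,5,7,8,10}: no change
Constraint 2 (Z + X = Y) on D(Z)={3,4,5,7,8,10} D(X)={3,4,5,6,7,8} D(Y)={3,4,5,6,7,10}: Z {3,4,5,7,8,10}->{3,4,5,7}; X {3,4,5,6,7,8}->{3,4,5,6,7}; Y {3,4,5,6,7,10}->{6,7,10}
Constraint 3 (Z + X = W) on D(Z)={3,4,5,7} D(X)={3,4,5,6,7} D(W)={3,5,7,8,10}: W {3,5,7,8,10}->{7,8,10}
Constraint 4 (W + Z = Y) on D(W)={7,8,10} D(Z)={3,4,5,7} D(Y)={6,7,10}: W {7,8,10}->{7}; Z {3,4,5,7}->{3}; Y {6,7,10}->{10}
So after all 4 constraints: D(Z) = {3}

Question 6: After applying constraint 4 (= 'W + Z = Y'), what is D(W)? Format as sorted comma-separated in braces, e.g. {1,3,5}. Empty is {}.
Constraint 1 (Y != Z) on D(Y)={3,4,5,6,7,10} D(Z)={3,4,5,7,8,10}: no change
Constraint 2 (Z + X = Y) on D(Z)={3,4,5,7,8,10} D(X)={3,4,5,6,7,8} D(Y)={3,4,5,6,7,10}: Z {3,4,5,7,8,10}->{3,4,5,7}; X {3,4,5,6,7,8}->{3,4,5,6,7}; Y {3,4,5,6,7,10}->{6,7,10}
Constraint 3 (Z + X = W) on D(Z)={3,4,5,7} D(X)={3,4,5,6,7} D(W)={3,5,7,8,10}: W {3,5,7,8,10}->{7,8,10}
Constraint 4 (W + Z = Y) on D(W)={7,8,10} D(Z)={3,4,5,7} D(Y)={6,7,10}: W {7,8,10}->{7}; Z {3,4,5,7}->{3}; Y {6,7,10}->{10}
So after constraint 4: D(W) = {7}

Answer: {7}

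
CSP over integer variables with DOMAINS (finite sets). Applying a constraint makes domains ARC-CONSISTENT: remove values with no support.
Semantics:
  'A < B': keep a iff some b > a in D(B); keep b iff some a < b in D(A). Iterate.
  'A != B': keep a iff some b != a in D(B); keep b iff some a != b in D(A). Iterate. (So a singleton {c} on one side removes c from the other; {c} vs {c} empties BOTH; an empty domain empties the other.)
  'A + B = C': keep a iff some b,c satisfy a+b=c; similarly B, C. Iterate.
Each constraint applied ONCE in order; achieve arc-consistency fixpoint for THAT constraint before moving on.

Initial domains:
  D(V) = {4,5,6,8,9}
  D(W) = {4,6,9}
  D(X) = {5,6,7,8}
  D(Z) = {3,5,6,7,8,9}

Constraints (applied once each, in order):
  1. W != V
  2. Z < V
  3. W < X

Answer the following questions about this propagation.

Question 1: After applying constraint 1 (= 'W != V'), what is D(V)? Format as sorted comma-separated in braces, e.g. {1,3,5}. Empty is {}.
Constraint 1 (W != V) on D(W)={4,6,9} D(V)={4,5,6,8,9}: no change
So after constraint 1: D(V) = {4,5,6,8,9}

Answer: {4,5,6,8,9}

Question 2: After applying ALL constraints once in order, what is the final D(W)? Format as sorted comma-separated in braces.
Constraint 1 (W != V) on D(W)={4,6,9} D(V)={4,5,6,8,9}: no change
Constraint 2 (Z < V) on D(Z)={3,5,6,7,8,9} D(V)={4,5,6,8,9}: Z {3,5,6,7,8,9}->{3,5,6,7,8}
Constraint 3 (W < X) on D(W)={4,6,9} D(X)={5,6,7,8}: W {4,6,9}->{4,6}
So after all 3 constraints: D(W) = {4,6}

Answer: {4,6}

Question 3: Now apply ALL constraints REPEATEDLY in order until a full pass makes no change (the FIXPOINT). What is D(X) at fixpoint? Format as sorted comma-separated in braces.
Answer: {5,6,7,8}

Derivation:
pass 0 (initial): D(X)={5,6,7,8}
pass 1: W {4,6,9}->{4,6}; Z {3,5,6,7,8,9}->{3,5,6,7,8}
pass 2: no change
Fixpoint after 2 passes: D(X) = {5,6,7,8}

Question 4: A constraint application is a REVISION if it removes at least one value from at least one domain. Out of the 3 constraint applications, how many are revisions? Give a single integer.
Constraint 1 (W != V) on D(W)={4,6,9} D(V)={4,5,6,8,9}: no change => not a revision
Constraint 2 (Z < V) on D(Z)={3,5,6,7,8,9} D(V)={4,5,6,8,9}: Z {3,5,6,7,8,9}->{3,5,6,7,8} => REVISION
Constraint 3 (W < X) on D(W)={4,6,9} D(X)={5,6,7,8}: W {4,6,9}->{4,6} => REVISION
Total revisions = 2

Answer: 2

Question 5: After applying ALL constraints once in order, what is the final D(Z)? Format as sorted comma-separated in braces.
Answer: {3,5,6,7,8}

Derivation:
Constraint 1 (W != V) on D(W)={4,6,9} D(V)={4,5,6,8,9}: no change
Constraint 2 (Z < V) on D(Z)={3,5,6,7,8,9} D(V)={4,5,6,8,9}: Z {3,5,6,7,8,9}->{3,5,6,7,8}
Constraint 3 (W < X) on D(W)={4,6,9} D(X)={5,6,7,8}: W {4,6,9}->{4,6}
So after all 3 constraints: D(Z) = {3,5,6,7,8}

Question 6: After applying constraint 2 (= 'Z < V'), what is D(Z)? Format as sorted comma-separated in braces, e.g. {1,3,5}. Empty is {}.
Answer: {3,5,6,7,8}

Derivation:
Constraint 1 (W != V) on D(W)={4,6,9} D(V)={4,5,6,8,9}: no change
Constraint 2 (Z < V) on D(Z)={3,5,6,7,8,9} D(V)={4,5,6,8,9}: Z {3,5,6,7,8,9}->{3,5,6,7,8}
So after constraint 2: D(Z) = {3,5,6,7,8}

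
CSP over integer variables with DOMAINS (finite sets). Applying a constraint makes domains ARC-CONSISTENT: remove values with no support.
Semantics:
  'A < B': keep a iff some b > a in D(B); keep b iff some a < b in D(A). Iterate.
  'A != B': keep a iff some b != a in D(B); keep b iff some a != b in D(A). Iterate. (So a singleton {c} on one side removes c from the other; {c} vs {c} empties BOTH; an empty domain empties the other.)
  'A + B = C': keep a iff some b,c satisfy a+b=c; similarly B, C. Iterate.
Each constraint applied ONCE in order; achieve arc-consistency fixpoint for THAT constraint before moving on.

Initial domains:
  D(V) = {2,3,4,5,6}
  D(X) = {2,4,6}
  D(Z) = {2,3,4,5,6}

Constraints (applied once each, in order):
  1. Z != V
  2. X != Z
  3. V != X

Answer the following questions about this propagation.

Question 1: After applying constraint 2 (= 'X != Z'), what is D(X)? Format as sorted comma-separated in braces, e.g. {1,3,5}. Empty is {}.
Answer: {2,4,6}

Derivation:
Constraint 1 (Z != V) on D(Z)={2,3,4,5,6} D(V)={2,3,4,5,6}: no change
Constraint 2 (X != Z) on D(X)={2,4,6} D(Z)={2,3,4,5,6}: no change
So after constraint 2: D(X) = {2,4,6}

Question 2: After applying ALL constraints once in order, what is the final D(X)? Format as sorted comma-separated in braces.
Constraint 1 (Z != V) on D(Z)={2,3,4,5,6} D(V)={2,3,4,5,6}: no change
Constraint 2 (X != Z) on D(X)={2,4,6} D(Z)={2,3,4,5,6}: no change
Constraint 3 (V != X) on D(V)={2,3,4,5,6} D(X)={2,4,6}: no change
So after all 3 constraints: D(X) = {2,4,6}

Answer: {2,4,6}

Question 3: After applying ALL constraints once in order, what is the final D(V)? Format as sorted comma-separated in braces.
Constraint 1 (Z != V) on D(Z)={2,3,4,5,6} D(V)={2,3,4,5,6}: no change
Constraint 2 (X != Z) on D(X)={2,4,6} D(Z)={2,3,4,5,6}: no change
Constraint 3 (V != X) on D(V)={2,3,4,5,6} D(X)={2,4,6}: no change
So after all 3 constraints: D(V) = {2,3,4,5,6}

Answer: {2,3,4,5,6}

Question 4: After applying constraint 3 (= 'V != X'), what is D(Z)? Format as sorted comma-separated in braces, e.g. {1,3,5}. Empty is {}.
Answer: {2,3,4,5,6}

Derivation:
Constraint 1 (Z != V) on D(Z)={2,3,4,5,6} D(V)={2,3,4,5,6}: no change
Constraint 2 (X != Z) on D(X)={2,4,6} D(Z)={2,3,4,5,6}: no change
Constraint 3 (V != X) on D(V)={2,3,4,5,6} D(X)={2,4,6}: no change
So after constraint 3: D(Z) = {2,3,4,5,6}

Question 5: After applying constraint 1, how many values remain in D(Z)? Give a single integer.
Answer: 5

Derivation:
Constraint 1 (Z != V) on D(Z)={2,3,4,5,6} D(V)={2,3,4,5,6}: no change
So after constraint 1: D(Z)={2,3,4,5,6}, size = 5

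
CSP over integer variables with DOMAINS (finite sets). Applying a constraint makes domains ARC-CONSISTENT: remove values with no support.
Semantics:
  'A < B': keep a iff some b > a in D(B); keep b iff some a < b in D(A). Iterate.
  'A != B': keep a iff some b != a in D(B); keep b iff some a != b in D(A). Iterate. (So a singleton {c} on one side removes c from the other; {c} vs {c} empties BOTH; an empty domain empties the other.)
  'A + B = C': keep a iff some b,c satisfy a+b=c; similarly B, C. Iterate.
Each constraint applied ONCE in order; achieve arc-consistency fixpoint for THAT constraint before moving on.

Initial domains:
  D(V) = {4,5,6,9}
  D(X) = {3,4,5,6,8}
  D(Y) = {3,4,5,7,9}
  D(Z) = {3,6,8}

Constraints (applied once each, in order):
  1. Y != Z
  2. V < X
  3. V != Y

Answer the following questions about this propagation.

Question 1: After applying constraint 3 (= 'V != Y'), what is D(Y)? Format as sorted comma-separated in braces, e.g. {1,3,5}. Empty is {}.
Constraint 1 (Y != Z) on D(Y)={3,4,5,7,9} D(Z)={3,6,8}: no change
Constraint 2 (V < X) on D(V)={4,5,6,9} D(X)={3,4,5,6,8}: V {4,5,6,9}->{4,5,6}; X {3,4,5,6,8}->{5,6,8}
Constraint 3 (V != Y) on D(V)={4,5,6} D(Y)={3,4,5,7,9}: no change
So after constraint 3: D(Y) = {3,4,5,7,9}

Answer: {3,4,5,7,9}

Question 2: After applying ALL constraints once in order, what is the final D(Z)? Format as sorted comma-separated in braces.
Constraint 1 (Y != Z) on D(Y)={3,4,5,7,9} D(Z)={3,6,8}: no change
Constraint 2 (V < X) on D(V)={4,5,6,9} D(X)={3,4,5,6,8}: V {4,5,6,9}->{4,5,6}; X {3,4,5,6,8}->{5,6,8}
Constraint 3 (V != Y) on D(V)={4,5,6} D(Y)={3,4,5,7,9}: no change
So after all 3 constraints: D(Z) = {3,6,8}

Answer: {3,6,8}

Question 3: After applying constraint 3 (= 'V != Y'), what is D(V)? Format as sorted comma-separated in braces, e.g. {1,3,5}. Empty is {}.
Constraint 1 (Y != Z) on D(Y)={3,4,5,7,9} D(Z)={3,6,8}: no change
Constraint 2 (V < X) on D(V)={4,5,6,9} D(X)={3,4,5,6,8}: V {4,5,6,9}->{4,5,6}; X {3,4,5,6,8}->{5,6,8}
Constraint 3 (V != Y) on D(V)={4,5,6} D(Y)={3,4,5,7,9}: no change
So after constraint 3: D(V) = {4,5,6}

Answer: {4,5,6}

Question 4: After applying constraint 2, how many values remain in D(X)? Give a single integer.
Constraint 1 (Y != Z) on D(Y)={3,4,5,7,9} D(Z)={3,6,8}: no change
Constraint 2 (V < X) on D(V)={4,5,6,9} D(X)={3,4,5,6,8}: V {4,5,6,9}->{4,5,6}; X {3,4,5,6,8}->{5,6,8}
So after constraint 2: D(X)={5,6,8}, size = 3

Answer: 3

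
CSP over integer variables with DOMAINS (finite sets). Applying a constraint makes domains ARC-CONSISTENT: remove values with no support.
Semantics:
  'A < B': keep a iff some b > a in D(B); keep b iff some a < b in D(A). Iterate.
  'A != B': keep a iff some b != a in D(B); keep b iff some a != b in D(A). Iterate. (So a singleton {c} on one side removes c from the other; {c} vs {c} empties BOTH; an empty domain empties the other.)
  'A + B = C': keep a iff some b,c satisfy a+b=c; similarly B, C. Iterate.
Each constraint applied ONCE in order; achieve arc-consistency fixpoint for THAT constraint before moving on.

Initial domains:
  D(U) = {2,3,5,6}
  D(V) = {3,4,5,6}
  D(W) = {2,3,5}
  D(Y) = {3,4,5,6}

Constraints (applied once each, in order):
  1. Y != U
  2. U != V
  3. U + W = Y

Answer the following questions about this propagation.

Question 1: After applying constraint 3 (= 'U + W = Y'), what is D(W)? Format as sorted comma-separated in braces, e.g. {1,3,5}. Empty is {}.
Constraint 1 (Y != U) on D(Y)={3,4,5,6} D(U)={2,3,5,6}: no change
Constraint 2 (U != V) on D(U)={2,3,5,6} D(V)={3,4,5,6}: no change
Constraint 3 (U + W = Y) on D(U)={2,3,5,6} D(W)={2,3,5} D(Y)={3,4,5,6}: U {2,3,5,6}->{2,3}; W {2,3,5}->{2,3}; Y {3,4,5,6}->{4,5,6}
So after constraint 3: D(W) = {2,3}

Answer: {2,3}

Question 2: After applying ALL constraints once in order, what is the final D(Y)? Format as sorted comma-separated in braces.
Answer: {4,5,6}

Derivation:
Constraint 1 (Y != U) on D(Y)={3,4,5,6} D(U)={2,3,5,6}: no change
Constraint 2 (U != V) on D(U)={2,3,5,6} D(V)={3,4,5,6}: no change
Constraint 3 (U + W = Y) on D(U)={2,3,5,6} D(W)={2,3,5} D(Y)={3,4,5,6}: U {2,3,5,6}->{2,3}; W {2,3,5}->{2,3}; Y {3,4,5,6}->{4,5,6}
So after all 3 constraints: D(Y) = {4,5,6}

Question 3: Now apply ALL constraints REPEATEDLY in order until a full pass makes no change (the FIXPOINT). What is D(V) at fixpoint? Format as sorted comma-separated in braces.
Answer: {3,4,5,6}

Derivation:
pass 0 (initial): D(V)={3,4,5,6}
pass 1: U {2,3,5,6}->{2,3}; W {2,3,5}->{2,3}; Y {3,4,5,6}->{4,5,6}
pass 2: no change
Fixpoint after 2 passes: D(V) = {3,4,5,6}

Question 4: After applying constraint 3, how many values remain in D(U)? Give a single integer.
Constraint 1 (Y != U) on D(Y)={3,4,5,6} D(U)={2,3,5,6}: no change
Constraint 2 (U != V) on D(U)={2,3,5,6} D(V)={3,4,5,6}: no change
Constraint 3 (U + W = Y) on D(U)={2,3,5,6} D(W)={2,3,5} D(Y)={3,4,5,6}: U {2,3,5,6}->{2,3}; W {2,3,5}->{2,3}; Y {3,4,5,6}->{4,5,6}
So after constraint 3: D(U)={2,3}, size = 2

Answer: 2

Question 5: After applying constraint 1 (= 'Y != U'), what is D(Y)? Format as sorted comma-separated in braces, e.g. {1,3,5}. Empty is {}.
Answer: {3,4,5,6}

Derivation:
Constraint 1 (Y != U) on D(Y)={3,4,5,6} D(U)={2,3,5,6}: no change
So after constraint 1: D(Y) = {3,4,5,6}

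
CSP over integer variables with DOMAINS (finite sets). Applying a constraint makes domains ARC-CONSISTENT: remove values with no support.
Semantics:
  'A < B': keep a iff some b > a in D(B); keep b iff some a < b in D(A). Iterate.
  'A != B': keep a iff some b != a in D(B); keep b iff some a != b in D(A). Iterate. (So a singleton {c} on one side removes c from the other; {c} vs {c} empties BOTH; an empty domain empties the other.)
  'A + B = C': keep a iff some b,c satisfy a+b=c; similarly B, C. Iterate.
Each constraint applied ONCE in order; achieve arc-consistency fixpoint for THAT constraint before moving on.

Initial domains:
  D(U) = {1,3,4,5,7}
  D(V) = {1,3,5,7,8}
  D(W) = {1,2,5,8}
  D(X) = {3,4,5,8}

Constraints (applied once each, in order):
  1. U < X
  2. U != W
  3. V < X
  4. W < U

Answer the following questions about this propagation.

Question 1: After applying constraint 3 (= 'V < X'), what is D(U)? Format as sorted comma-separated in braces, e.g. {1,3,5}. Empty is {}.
Constraint 1 (U < X) on D(U)={1,3,4,5,7} D(X)={3,4,5,8}: no change
Constraint 2 (U != W) on D(U)={1,3,4,5,7} D(W)={1,2,5,8}: no change
Constraint 3 (V < X) on D(V)={1,3,5,7,8} D(X)={3,4,5,8}: V {1,3,5,7,8}->{1,3,5,7}
So after constraint 3: D(U) = {1,3,4,5,7}

Answer: {1,3,4,5,7}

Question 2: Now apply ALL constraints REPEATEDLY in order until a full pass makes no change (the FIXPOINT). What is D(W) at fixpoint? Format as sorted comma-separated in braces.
pass 0 (initial): D(W)={1,2,5,8}
pass 1: U {1,3,4,5,7}->{3,4,5,7}; V {1,3,5,7,8}->{1,3,5,7}; W {1,2,5,8}->{1,2,5}
pass 2: X {3,4,5,8}->{4,5,8}
pass 3: no change
Fixpoint after 3 passes: D(W) = {1,2,5}

Answer: {1,2,5}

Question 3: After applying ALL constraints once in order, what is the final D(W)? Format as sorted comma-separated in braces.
Answer: {1,2,5}

Derivation:
Constraint 1 (U < X) on D(U)={1,3,4,5,7} D(X)={3,4,5,8}: no change
Constraint 2 (U != W) on D(U)={1,3,4,5,7} D(W)={1,2,5,8}: no change
Constraint 3 (V < X) on D(V)={1,3,5,7,8} D(X)={3,4,5,8}: V {1,3,5,7,8}->{1,3,5,7}
Constraint 4 (W < U) on D(W)={1,2,5,8} D(U)={1,3,4,5,7}: W {1,2,5,8}->{1,2,5}; U {1,3,4,5,7}->{3,4,5,7}
So after all 4 constraints: D(W) = {1,2,5}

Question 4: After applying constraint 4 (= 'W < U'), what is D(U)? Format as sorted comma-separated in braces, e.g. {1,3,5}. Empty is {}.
Answer: {3,4,5,7}

Derivation:
Constraint 1 (U < X) on D(U)={1,3,4,5,7} D(X)={3,4,5,8}: no change
Constraint 2 (U != W) on D(U)={1,3,4,5,7} D(W)={1,2,5,8}: no change
Constraint 3 (V < X) on D(V)={1,3,5,7,8} D(X)={3,4,5,8}: V {1,3,5,7,8}->{1,3,5,7}
Constraint 4 (W < U) on D(W)={1,2,5,8} D(U)={1,3,4,5,7}: W {1,2,5,8}->{1,2,5}; U {1,3,4,5,7}->{3,4,5,7}
So after constraint 4: D(U) = {3,4,5,7}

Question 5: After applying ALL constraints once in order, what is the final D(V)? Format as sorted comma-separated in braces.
Constraint 1 (U < X) on D(U)={1,3,4,5,7} D(X)={3,4,5,8}: no change
Constraint 2 (U != W) on D(U)={1,3,4,5,7} D(W)={1,2,5,8}: no change
Constraint 3 (V < X) on D(V)={1,3,5,7,8} D(X)={3,4,5,8}: V {1,3,5,7,8}->{1,3,5,7}
Constraint 4 (W < U) on D(W)={1,2,5,8} D(U)={1,3,4,5,7}: W {1,2,5,8}->{1,2,5}; U {1,3,4,5,7}->{3,4,5,7}
So after all 4 constraints: D(V) = {1,3,5,7}

Answer: {1,3,5,7}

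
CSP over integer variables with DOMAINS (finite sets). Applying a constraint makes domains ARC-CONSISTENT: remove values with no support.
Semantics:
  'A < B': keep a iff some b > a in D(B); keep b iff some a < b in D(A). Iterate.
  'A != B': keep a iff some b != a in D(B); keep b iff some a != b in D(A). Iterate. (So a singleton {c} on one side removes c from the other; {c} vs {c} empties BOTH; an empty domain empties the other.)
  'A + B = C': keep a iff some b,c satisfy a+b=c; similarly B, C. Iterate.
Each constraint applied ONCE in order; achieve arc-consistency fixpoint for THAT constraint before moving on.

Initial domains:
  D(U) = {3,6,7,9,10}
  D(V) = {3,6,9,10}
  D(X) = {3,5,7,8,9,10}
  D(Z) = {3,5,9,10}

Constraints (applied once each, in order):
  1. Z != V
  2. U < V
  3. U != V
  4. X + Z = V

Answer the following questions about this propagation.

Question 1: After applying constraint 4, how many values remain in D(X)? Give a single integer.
Constraint 1 (Z != V) on D(Z)={3,5,9,10} D(V)={3,6,9,10}: no change
Constraint 2 (U < V) on D(U)={3,6,7,9,10} D(V)={3,6,9,10}: U {3,6,7,9,10}->{3,6,7,9}; V {3,6,9,10}->{6,9,10}
Constraint 3 (U != V) on D(U)={3,6,7,9} D(V)={6,9,10}: no change
Constraint 4 (X + Z = V) on D(X)={3,5,7,8,9,10} D(Z)={3,5,9,10} D(V)={6,9,10}: X {3,5,7,8,9,10}->{3,5,7}; Z {3,5,9,10}->{3,5}; V {6,9,10}->{6,10}
So after constraint 4: D(X)={3,5,7}, size = 3

Answer: 3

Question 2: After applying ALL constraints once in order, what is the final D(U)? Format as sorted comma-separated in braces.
Constraint 1 (Z != V) on D(Z)={3,5,9,10} D(V)={3,6,9,10}: no change
Constraint 2 (U < V) on D(U)={3,6,7,9,10} D(V)={3,6,9,10}: U {3,6,7,9,10}->{3,6,7,9}; V {3,6,9,10}->{6,9,10}
Constraint 3 (U != V) on D(U)={3,6,7,9} D(V)={6,9,10}: no change
Constraint 4 (X + Z = V) on D(X)={3,5,7,8,9,10} D(Z)={3,5,9,10} D(V)={6,9,10}: X {3,5,7,8,9,10}->{3,5,7}; Z {3,5,9,10}->{3,5}; V {6,9,10}->{6,10}
So after all 4 constraints: D(U) = {3,6,7,9}

Answer: {3,6,7,9}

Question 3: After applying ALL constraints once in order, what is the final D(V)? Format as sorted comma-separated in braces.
Constraint 1 (Z != V) on D(Z)={3,5,9,10} D(V)={3,6,9,10}: no change
Constraint 2 (U < V) on D(U)={3,6,7,9,10} D(V)={3,6,9,10}: U {3,6,7,9,10}->{3,6,7,9}; V {3,6,9,10}->{6,9,10}
Constraint 3 (U != V) on D(U)={3,6,7,9} D(V)={6,9,10}: no change
Constraint 4 (X + Z = V) on D(X)={3,5,7,8,9,10} D(Z)={3,5,9,10} D(V)={6,9,10}: X {3,5,7,8,9,10}->{3,5,7}; Z {3,5,9,10}->{3,5}; V {6,9,10}->{6,10}
So after all 4 constraints: D(V) = {6,10}

Answer: {6,10}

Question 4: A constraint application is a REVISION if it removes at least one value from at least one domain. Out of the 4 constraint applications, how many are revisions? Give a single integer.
Answer: 2

Derivation:
Constraint 1 (Z != V) on D(Z)={3,5,9,10} D(V)={3,6,9,10}: no change => not a revision
Constraint 2 (U < V) on D(U)={3,6,7,9,10} D(V)={3,6,9,10}: U {3,6,7,9,10}->{3,6,7,9}; V {3,6,9,10}->{6,9,10} => REVISION
Constraint 3 (U != V) on D(U)={3,6,7,9} D(V)={6,9,10}: no change => not a revision
Constraint 4 (X + Z = V) on D(X)={3,5,7,8,9,10} D(Z)={3,5,9,10} D(V)={6,9,10}: X {3,5,7,8,9,10}->{3,5,7}; Z {3,5,9,10}->{3,5}; V {6,9,10}->{6,10} => REVISION
Total revisions = 2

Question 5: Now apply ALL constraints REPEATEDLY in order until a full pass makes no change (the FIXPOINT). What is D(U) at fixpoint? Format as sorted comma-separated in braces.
pass 0 (initial): D(U)={3,6,7,9,10}
pass 1: U {3,6,7,9,10}->{3,6,7,9}; V {3,6,9,10}->{6,10}; X {3,5,7,8,9,10}->{3,5,7}; Z {3,5,9,10}->{3,5}
pass 2: no change
Fixpoint after 2 passes: D(U) = {3,6,7,9}

Answer: {3,6,7,9}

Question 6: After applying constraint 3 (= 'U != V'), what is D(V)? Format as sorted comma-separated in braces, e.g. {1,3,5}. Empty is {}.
Answer: {6,9,10}

Derivation:
Constraint 1 (Z != V) on D(Z)={3,5,9,10} D(V)={3,6,9,10}: no change
Constraint 2 (U < V) on D(U)={3,6,7,9,10} D(V)={3,6,9,10}: U {3,6,7,9,10}->{3,6,7,9}; V {3,6,9,10}->{6,9,10}
Constraint 3 (U != V) on D(U)={3,6,7,9} D(V)={6,9,10}: no change
So after constraint 3: D(V) = {6,9,10}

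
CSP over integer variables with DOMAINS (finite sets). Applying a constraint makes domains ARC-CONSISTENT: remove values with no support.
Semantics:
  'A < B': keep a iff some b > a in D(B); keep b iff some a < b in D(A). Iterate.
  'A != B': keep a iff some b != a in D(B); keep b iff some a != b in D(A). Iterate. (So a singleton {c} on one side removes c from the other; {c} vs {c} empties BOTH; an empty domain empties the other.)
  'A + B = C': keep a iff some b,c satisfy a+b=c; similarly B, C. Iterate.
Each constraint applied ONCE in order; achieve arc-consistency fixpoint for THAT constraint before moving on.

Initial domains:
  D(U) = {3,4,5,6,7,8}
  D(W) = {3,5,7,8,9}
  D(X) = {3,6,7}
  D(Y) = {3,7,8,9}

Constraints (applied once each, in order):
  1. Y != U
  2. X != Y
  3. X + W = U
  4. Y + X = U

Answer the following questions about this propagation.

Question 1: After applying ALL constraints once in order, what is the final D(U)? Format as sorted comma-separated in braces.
Answer: {6}

Derivation:
Constraint 1 (Y != U) on D(Y)={3,7,8,9} D(U)={3,4,5,6,7,8}: no change
Constraint 2 (X != Y) on D(X)={3,6,7} D(Y)={3,7,8,9}: no change
Constraint 3 (X + W = U) on D(X)={3,6,7} D(W)={3,5,7,8,9} D(U)={3,4,5,6,7,8}: X {3,6,7}->{3}; W {3,5,7,8,9}->{3,5}; U {3,4,5,6,7,8}->{6,8}
Constraint 4 (Y + X = U) on D(Y)={3,7,8,9} D(X)={3} D(U)={6,8}: Y {3,7,8,9}->{3}; U {6,8}->{6}
So after all 4 constraints: D(U) = {6}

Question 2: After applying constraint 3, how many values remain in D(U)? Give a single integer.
Answer: 2

Derivation:
Constraint 1 (Y != U) on D(Y)={3,7,8,9} D(U)={3,4,5,6,7,8}: no change
Constraint 2 (X != Y) on D(X)={3,6,7} D(Y)={3,7,8,9}: no change
Constraint 3 (X + W = U) on D(X)={3,6,7} D(W)={3,5,7,8,9} D(U)={3,4,5,6,7,8}: X {3,6,7}->{3}; W {3,5,7,8,9}->{3,5}; U {3,4,5,6,7,8}->{6,8}
So after constraint 3: D(U)={6,8}, size = 2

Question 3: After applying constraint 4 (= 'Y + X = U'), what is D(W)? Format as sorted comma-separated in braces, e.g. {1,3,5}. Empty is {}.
Answer: {3,5}

Derivation:
Constraint 1 (Y != U) on D(Y)={3,7,8,9} D(U)={3,4,5,6,7,8}: no change
Constraint 2 (X != Y) on D(X)={3,6,7} D(Y)={3,7,8,9}: no change
Constraint 3 (X + W = U) on D(X)={3,6,7} D(W)={3,5,7,8,9} D(U)={3,4,5,6,7,8}: X {3,6,7}->{3}; W {3,5,7,8,9}->{3,5}; U {3,4,5,6,7,8}->{6,8}
Constraint 4 (Y + X = U) on D(Y)={3,7,8,9} D(X)={3} D(U)={6,8}: Y {3,7,8,9}->{3}; U {6,8}->{6}
So after constraint 4: D(W) = {3,5}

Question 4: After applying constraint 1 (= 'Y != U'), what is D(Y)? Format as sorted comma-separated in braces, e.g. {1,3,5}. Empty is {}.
Constraint 1 (Y != U) on D(Y)={3,7,8,9} D(U)={3,4,5,6,7,8}: no change
So after constraint 1: D(Y) = {3,7,8,9}

Answer: {3,7,8,9}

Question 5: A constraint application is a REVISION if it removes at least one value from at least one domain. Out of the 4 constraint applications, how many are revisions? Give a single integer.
Constraint 1 (Y != U) on D(Y)={3,7,8,9} D(U)={3,4,5,6,7,8}: no change => not a revision
Constraint 2 (X != Y) on D(X)={3,6,7} D(Y)={3,7,8,9}: no change => not a revision
Constraint 3 (X + W = U) on D(X)={3,6,7} D(W)={3,5,7,8,9} D(U)={3,4,5,6,7,8}: X {3,6,7}->{3}; W {3,5,7,8,9}->{3,5}; U {3,4,5,6,7,8}->{6,8} => REVISION
Constraint 4 (Y + X = U) on D(Y)={3,7,8,9} D(X)={3} D(U)={6,8}: Y {3,7,8,9}->{3}; U {6,8}->{6} => REVISION
Total revisions = 2

Answer: 2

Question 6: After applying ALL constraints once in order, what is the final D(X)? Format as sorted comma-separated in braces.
Answer: {3}

Derivation:
Constraint 1 (Y != U) on D(Y)={3,7,8,9} D(U)={3,4,5,6,7,8}: no change
Constraint 2 (X != Y) on D(X)={3,6,7} D(Y)={3,7,8,9}: no change
Constraint 3 (X + W = U) on D(X)={3,6,7} D(W)={3,5,7,8,9} D(U)={3,4,5,6,7,8}: X {3,6,7}->{3}; W {3,5,7,8,9}->{3,5}; U {3,4,5,6,7,8}->{6,8}
Constraint 4 (Y + X = U) on D(Y)={3,7,8,9} D(X)={3} D(U)={6,8}: Y {3,7,8,9}->{3}; U {6,8}->{6}
So after all 4 constraints: D(X) = {3}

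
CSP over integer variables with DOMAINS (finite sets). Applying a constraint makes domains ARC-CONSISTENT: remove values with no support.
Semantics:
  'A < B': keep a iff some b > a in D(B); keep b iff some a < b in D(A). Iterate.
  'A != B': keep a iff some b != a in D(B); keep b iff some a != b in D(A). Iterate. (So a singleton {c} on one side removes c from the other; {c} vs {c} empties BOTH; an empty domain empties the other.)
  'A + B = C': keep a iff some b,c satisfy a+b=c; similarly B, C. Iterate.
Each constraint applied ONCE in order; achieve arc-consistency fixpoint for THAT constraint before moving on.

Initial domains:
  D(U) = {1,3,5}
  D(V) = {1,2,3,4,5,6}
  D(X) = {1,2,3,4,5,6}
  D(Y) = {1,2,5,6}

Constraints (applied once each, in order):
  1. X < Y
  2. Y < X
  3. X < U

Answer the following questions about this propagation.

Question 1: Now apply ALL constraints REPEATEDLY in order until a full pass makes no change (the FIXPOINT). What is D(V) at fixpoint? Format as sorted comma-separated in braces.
pass 0 (initial): D(V)={1,2,3,4,5,6}
pass 1: U {1,3,5}->{5}; X {1,2,3,4,5,6}->{3,4}; Y {1,2,5,6}->{2}
pass 2: U {5}->{}; X {3,4}->{}; Y {2}->{}
pass 3: no change
Fixpoint after 3 passes: D(V) = {1,2,3,4,5,6}

Answer: {1,2,3,4,5,6}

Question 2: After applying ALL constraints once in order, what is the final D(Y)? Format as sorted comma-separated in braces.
Constraint 1 (X < Y) on D(X)={1,2,3,4,5,6} D(Y)={1,2,5,6}: X {1,2,3,4,5,6}->{1,2,3,4,5}; Y {1,2,5,6}->{2,5,6}
Constraint 2 (Y < X) on D(Y)={2,5,6} D(X)={1,2,3,4,5}: Y {2,5,6}->{2}; X {1,2,3,4,5}->{3,4,5}
Constraint 3 (X < U) on D(X)={3,4,5} D(U)={1,3,5}: X {3,4,5}->{3,4}; U {1,3,5}->{5}
So after all 3 constraints: D(Y) = {2}

Answer: {2}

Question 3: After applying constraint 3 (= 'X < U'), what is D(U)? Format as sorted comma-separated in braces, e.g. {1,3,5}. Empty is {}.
Answer: {5}

Derivation:
Constraint 1 (X < Y) on D(X)={1,2,3,4,5,6} D(Y)={1,2,5,6}: X {1,2,3,4,5,6}->{1,2,3,4,5}; Y {1,2,5,6}->{2,5,6}
Constraint 2 (Y < X) on D(Y)={2,5,6} D(X)={1,2,3,4,5}: Y {2,5,6}->{2}; X {1,2,3,4,5}->{3,4,5}
Constraint 3 (X < U) on D(X)={3,4,5} D(U)={1,3,5}: X {3,4,5}->{3,4}; U {1,3,5}->{5}
So after constraint 3: D(U) = {5}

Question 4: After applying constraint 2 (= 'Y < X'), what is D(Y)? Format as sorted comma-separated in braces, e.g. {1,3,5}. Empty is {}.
Constraint 1 (X < Y) on D(X)={1,2,3,4,5,6} D(Y)={1,2,5,6}: X {1,2,3,4,5,6}->{1,2,3,4,5}; Y {1,2,5,6}->{2,5,6}
Constraint 2 (Y < X) on D(Y)={2,5,6} D(X)={1,2,3,4,5}: Y {2,5,6}->{2}; X {1,2,3,4,5}->{3,4,5}
So after constraint 2: D(Y) = {2}

Answer: {2}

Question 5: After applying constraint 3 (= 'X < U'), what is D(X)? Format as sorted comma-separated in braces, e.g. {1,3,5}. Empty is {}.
Answer: {3,4}

Derivation:
Constraint 1 (X < Y) on D(X)={1,2,3,4,5,6} D(Y)={1,2,5,6}: X {1,2,3,4,5,6}->{1,2,3,4,5}; Y {1,2,5,6}->{2,5,6}
Constraint 2 (Y < X) on D(Y)={2,5,6} D(X)={1,2,3,4,5}: Y {2,5,6}->{2}; X {1,2,3,4,5}->{3,4,5}
Constraint 3 (X < U) on D(X)={3,4,5} D(U)={1,3,5}: X {3,4,5}->{3,4}; U {1,3,5}->{5}
So after constraint 3: D(X) = {3,4}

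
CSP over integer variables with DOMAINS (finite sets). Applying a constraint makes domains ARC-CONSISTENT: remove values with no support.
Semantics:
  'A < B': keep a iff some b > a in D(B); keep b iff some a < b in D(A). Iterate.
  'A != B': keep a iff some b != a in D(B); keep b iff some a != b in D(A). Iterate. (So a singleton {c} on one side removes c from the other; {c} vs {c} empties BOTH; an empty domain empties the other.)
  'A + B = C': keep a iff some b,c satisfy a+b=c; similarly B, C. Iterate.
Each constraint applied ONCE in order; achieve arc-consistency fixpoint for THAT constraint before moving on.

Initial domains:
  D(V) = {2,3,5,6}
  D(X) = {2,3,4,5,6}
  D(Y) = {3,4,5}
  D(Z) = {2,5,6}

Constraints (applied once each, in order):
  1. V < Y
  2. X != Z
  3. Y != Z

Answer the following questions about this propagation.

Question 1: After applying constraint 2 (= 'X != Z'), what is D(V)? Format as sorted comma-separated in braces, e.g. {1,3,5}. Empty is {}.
Answer: {2,3}

Derivation:
Constraint 1 (V < Y) on D(V)={2,3,5,6} D(Y)={3,4,5}: V {2,3,5,6}->{2,3}
Constraint 2 (X != Z) on D(X)={2,3,4,5,6} D(Z)={2,5,6}: no change
So after constraint 2: D(V) = {2,3}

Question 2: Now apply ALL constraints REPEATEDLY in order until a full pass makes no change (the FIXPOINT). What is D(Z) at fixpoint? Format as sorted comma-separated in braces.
pass 0 (initial): D(Z)={2,5,6}
pass 1: V {2,3,5,6}->{2,3}
pass 2: no change
Fixpoint after 2 passes: D(Z) = {2,5,6}

Answer: {2,5,6}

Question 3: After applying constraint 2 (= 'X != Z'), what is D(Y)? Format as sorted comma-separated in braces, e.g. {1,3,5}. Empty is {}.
Answer: {3,4,5}

Derivation:
Constraint 1 (V < Y) on D(V)={2,3,5,6} D(Y)={3,4,5}: V {2,3,5,6}->{2,3}
Constraint 2 (X != Z) on D(X)={2,3,4,5,6} D(Z)={2,5,6}: no change
So after constraint 2: D(Y) = {3,4,5}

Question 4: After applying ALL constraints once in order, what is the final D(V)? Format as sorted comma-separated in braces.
Constraint 1 (V < Y) on D(V)={2,3,5,6} D(Y)={3,4,5}: V {2,3,5,6}->{2,3}
Constraint 2 (X != Z) on D(X)={2,3,4,5,6} D(Z)={2,5,6}: no change
Constraint 3 (Y != Z) on D(Y)={3,4,5} D(Z)={2,5,6}: no change
So after all 3 constraints: D(V) = {2,3}

Answer: {2,3}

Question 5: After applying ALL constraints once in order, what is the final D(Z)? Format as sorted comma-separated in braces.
Constraint 1 (V < Y) on D(V)={2,3,5,6} D(Y)={3,4,5}: V {2,3,5,6}->{2,3}
Constraint 2 (X != Z) on D(X)={2,3,4,5,6} D(Z)={2,5,6}: no change
Constraint 3 (Y != Z) on D(Y)={3,4,5} D(Z)={2,5,6}: no change
So after all 3 constraints: D(Z) = {2,5,6}

Answer: {2,5,6}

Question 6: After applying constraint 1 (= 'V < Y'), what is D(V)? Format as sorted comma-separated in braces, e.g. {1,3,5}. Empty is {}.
Answer: {2,3}

Derivation:
Constraint 1 (V < Y) on D(V)={2,3,5,6} D(Y)={3,4,5}: V {2,3,5,6}->{2,3}
So after constraint 1: D(V) = {2,3}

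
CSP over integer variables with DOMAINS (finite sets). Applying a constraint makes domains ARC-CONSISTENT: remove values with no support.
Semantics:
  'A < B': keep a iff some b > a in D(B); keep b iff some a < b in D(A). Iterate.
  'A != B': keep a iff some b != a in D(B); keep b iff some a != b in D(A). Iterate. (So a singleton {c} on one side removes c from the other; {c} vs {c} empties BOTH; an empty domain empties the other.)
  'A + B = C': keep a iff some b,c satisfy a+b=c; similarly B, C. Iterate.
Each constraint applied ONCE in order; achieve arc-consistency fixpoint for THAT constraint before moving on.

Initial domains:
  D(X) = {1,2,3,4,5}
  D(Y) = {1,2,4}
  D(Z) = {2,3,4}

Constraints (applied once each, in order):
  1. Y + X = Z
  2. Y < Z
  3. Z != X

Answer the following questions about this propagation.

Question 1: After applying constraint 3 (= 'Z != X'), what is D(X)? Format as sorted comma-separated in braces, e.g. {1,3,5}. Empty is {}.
Constraint 1 (Y + X = Z) on D(Y)={1,2,4} D(X)={1,2,3,4,5} D(Z)={2,3,4}: Y {1,2,4}->{1,2}; X {1,2,3,4,5}->{1,2,3}
Constraint 2 (Y < Z) on D(Y)={1,2} D(Z)={2,3,4}: no change
Constraint 3 (Z != X) on D(Z)={2,3,4} D(X)={1,2,3}: no change
So after constraint 3: D(X) = {1,2,3}

Answer: {1,2,3}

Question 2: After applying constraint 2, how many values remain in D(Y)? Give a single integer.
Constraint 1 (Y + X = Z) on D(Y)={1,2,4} D(X)={1,2,3,4,5} D(Z)={2,3,4}: Y {1,2,4}->{1,2}; X {1,2,3,4,5}->{1,2,3}
Constraint 2 (Y < Z) on D(Y)={1,2} D(Z)={2,3,4}: no change
So after constraint 2: D(Y)={1,2}, size = 2

Answer: 2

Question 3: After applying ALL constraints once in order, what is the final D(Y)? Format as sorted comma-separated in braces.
Answer: {1,2}

Derivation:
Constraint 1 (Y + X = Z) on D(Y)={1,2,4} D(X)={1,2,3,4,5} D(Z)={2,3,4}: Y {1,2,4}->{1,2}; X {1,2,3,4,5}->{1,2,3}
Constraint 2 (Y < Z) on D(Y)={1,2} D(Z)={2,3,4}: no change
Constraint 3 (Z != X) on D(Z)={2,3,4} D(X)={1,2,3}: no change
So after all 3 constraints: D(Y) = {1,2}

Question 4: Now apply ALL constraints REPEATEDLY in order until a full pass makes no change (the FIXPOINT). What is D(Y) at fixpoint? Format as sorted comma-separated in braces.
pass 0 (initial): D(Y)={1,2,4}
pass 1: X {1,2,3,4,5}->{1,2,3}; Y {1,2,4}->{1,2}
pass 2: no change
Fixpoint after 2 passes: D(Y) = {1,2}

Answer: {1,2}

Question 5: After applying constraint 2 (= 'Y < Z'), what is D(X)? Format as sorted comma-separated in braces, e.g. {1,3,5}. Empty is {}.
Constraint 1 (Y + X = Z) on D(Y)={1,2,4} D(X)={1,2,3,4,5} D(Z)={2,3,4}: Y {1,2,4}->{1,2}; X {1,2,3,4,5}->{1,2,3}
Constraint 2 (Y < Z) on D(Y)={1,2} D(Z)={2,3,4}: no change
So after constraint 2: D(X) = {1,2,3}

Answer: {1,2,3}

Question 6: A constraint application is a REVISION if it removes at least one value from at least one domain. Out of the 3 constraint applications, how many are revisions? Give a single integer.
Constraint 1 (Y + X = Z) on D(Y)={1,2,4} D(X)={1,2,3,4,5} D(Z)={2,3,4}: Y {1,2,4}->{1,2}; X {1,2,3,4,5}->{1,2,3} => REVISION
Constraint 2 (Y < Z) on D(Y)={1,2} D(Z)={2,3,4}: no change => not a revision
Constraint 3 (Z != X) on D(Z)={2,3,4} D(X)={1,2,3}: no change => not a revision
Total revisions = 1

Answer: 1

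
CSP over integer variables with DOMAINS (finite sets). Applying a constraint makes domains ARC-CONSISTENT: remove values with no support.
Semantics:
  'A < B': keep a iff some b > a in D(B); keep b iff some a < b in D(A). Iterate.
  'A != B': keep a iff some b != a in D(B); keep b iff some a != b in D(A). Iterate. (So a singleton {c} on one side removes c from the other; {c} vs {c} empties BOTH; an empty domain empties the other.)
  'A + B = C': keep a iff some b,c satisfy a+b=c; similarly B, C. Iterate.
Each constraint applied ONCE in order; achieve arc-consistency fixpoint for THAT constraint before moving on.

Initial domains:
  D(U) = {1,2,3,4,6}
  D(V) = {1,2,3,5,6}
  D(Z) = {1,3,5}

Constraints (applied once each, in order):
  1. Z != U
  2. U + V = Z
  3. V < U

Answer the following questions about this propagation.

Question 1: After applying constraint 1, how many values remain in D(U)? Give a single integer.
Constraint 1 (Z != U) on D(Z)={1,3,5} D(U)={1,2,3,4,6}: no change
So after constraint 1: D(U)={1,2,3,4,6}, size = 5

Answer: 5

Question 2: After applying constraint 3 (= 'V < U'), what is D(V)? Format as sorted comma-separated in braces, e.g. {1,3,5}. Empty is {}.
Constraint 1 (Z != U) on D(Z)={1,3,5} D(U)={1,2,3,4,6}: no change
Constraint 2 (U + V = Z) on D(U)={1,2,3,4,6} D(V)={1,2,3,5,6} D(Z)={1,3,5}: U {1,2,3,4,6}->{1,2,3,4}; V {1,2,3,5,6}->{1,2,3}; Z {1,3,5}->{3,5}
Constraint 3 (V < U) on D(V)={1,2,3} D(U)={1,2,3,4}: U {1,2,3,4}->{2,3,4}
So after constraint 3: D(V) = {1,2,3}

Answer: {1,2,3}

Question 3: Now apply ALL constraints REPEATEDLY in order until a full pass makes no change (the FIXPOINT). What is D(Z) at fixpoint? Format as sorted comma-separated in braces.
Answer: {3,5}

Derivation:
pass 0 (initial): D(Z)={1,3,5}
pass 1: U {1,2,3,4,6}->{2,3,4}; V {1,2,3,5,6}->{1,2,3}; Z {1,3,5}->{3,5}
pass 2: no change
Fixpoint after 2 passes: D(Z) = {3,5}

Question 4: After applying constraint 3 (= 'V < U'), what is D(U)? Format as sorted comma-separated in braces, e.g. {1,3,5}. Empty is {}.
Constraint 1 (Z != U) on D(Z)={1,3,5} D(U)={1,2,3,4,6}: no change
Constraint 2 (U + V = Z) on D(U)={1,2,3,4,6} D(V)={1,2,3,5,6} D(Z)={1,3,5}: U {1,2,3,4,6}->{1,2,3,4}; V {1,2,3,5,6}->{1,2,3}; Z {1,3,5}->{3,5}
Constraint 3 (V < U) on D(V)={1,2,3} D(U)={1,2,3,4}: U {1,2,3,4}->{2,3,4}
So after constraint 3: D(U) = {2,3,4}

Answer: {2,3,4}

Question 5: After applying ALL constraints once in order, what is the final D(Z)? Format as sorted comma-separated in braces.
Answer: {3,5}

Derivation:
Constraint 1 (Z != U) on D(Z)={1,3,5} D(U)={1,2,3,4,6}: no change
Constraint 2 (U + V = Z) on D(U)={1,2,3,4,6} D(V)={1,2,3,5,6} D(Z)={1,3,5}: U {1,2,3,4,6}->{1,2,3,4}; V {1,2,3,5,6}->{1,2,3}; Z {1,3,5}->{3,5}
Constraint 3 (V < U) on D(V)={1,2,3} D(U)={1,2,3,4}: U {1,2,3,4}->{2,3,4}
So after all 3 constraints: D(Z) = {3,5}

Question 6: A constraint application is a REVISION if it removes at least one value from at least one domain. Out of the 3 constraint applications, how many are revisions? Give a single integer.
Answer: 2

Derivation:
Constraint 1 (Z != U) on D(Z)={1,3,5} D(U)={1,2,3,4,6}: no change => not a revision
Constraint 2 (U + V = Z) on D(U)={1,2,3,4,6} D(V)={1,2,3,5,6} D(Z)={1,3,5}: U {1,2,3,4,6}->{1,2,3,4}; V {1,2,3,5,6}->{1,2,3}; Z {1,3,5}->{3,5} => REVISION
Constraint 3 (V < U) on D(V)={1,2,3} D(U)={1,2,3,4}: U {1,2,3,4}->{2,3,4} => REVISION
Total revisions = 2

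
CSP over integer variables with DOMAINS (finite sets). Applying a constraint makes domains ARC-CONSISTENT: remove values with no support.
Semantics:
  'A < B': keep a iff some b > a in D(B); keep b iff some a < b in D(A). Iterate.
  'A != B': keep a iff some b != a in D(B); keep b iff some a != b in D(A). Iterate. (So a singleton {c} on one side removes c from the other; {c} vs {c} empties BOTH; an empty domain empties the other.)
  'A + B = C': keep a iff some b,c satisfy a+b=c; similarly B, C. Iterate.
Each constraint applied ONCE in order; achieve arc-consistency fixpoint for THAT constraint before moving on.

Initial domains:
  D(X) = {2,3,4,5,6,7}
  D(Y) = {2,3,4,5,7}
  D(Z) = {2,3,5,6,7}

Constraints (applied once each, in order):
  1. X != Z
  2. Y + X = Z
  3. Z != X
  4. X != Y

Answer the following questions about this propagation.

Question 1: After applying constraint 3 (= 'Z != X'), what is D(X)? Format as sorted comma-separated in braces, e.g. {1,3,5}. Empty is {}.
Answer: {2,3,4,5}

Derivation:
Constraint 1 (X != Z) on D(X)={2,3,4,5,6,7} D(Z)={2,3,5,6,7}: no change
Constraint 2 (Y + X = Z) on D(Y)={2,3,4,5,7} D(X)={2,3,4,5,6,7} D(Z)={2,3,5,6,7}: Y {2,3,4,5,7}->{2,3,4,5}; X {2,3,4,5,6,7}->{2,3,4,5}; Z {2,3,5,6,7}->{5,6,7}
Constraint 3 (Z != X) on D(Z)={5,6,7} D(X)={2,3,4,5}: no change
So after constraint 3: D(X) = {2,3,4,5}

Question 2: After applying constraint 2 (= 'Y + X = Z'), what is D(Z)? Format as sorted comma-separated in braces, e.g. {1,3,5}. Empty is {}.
Answer: {5,6,7}

Derivation:
Constraint 1 (X != Z) on D(X)={2,3,4,5,6,7} D(Z)={2,3,5,6,7}: no change
Constraint 2 (Y + X = Z) on D(Y)={2,3,4,5,7} D(X)={2,3,4,5,6,7} D(Z)={2,3,5,6,7}: Y {2,3,4,5,7}->{2,3,4,5}; X {2,3,4,5,6,7}->{2,3,4,5}; Z {2,3,5,6,7}->{5,6,7}
So after constraint 2: D(Z) = {5,6,7}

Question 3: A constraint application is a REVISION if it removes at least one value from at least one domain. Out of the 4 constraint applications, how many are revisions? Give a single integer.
Constraint 1 (X != Z) on D(X)={2,3,4,5,6,7} D(Z)={2,3,5,6,7}: no change => not a revision
Constraint 2 (Y + X = Z) on D(Y)={2,3,4,5,7} D(X)={2,3,4,5,6,7} D(Z)={2,3,5,6,7}: Y {2,3,4,5,7}->{2,3,4,5}; X {2,3,4,5,6,7}->{2,3,4,5}; Z {2,3,5,6,7}->{5,6,7} => REVISION
Constraint 3 (Z != X) on D(Z)={5,6,7} D(X)={2,3,4,5}: no change => not a revision
Constraint 4 (X != Y) on D(X)={2,3,4,5} D(Y)={2,3,4,5}: no change => not a revision
Total revisions = 1

Answer: 1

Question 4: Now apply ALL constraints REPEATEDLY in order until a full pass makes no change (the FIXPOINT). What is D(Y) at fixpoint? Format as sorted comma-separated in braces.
pass 0 (initial): D(Y)={2,3,4,5,7}
pass 1: X {2,3,4,5,6,7}->{2,3,4,5}; Y {2,3,4,5,7}->{2,3,4,5}; Z {2,3,5,6,7}->{5,6,7}
pass 2: no change
Fixpoint after 2 passes: D(Y) = {2,3,4,5}

Answer: {2,3,4,5}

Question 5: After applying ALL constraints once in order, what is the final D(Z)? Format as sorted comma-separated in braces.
Answer: {5,6,7}

Derivation:
Constraint 1 (X != Z) on D(X)={2,3,4,5,6,7} D(Z)={2,3,5,6,7}: no change
Constraint 2 (Y + X = Z) on D(Y)={2,3,4,5,7} D(X)={2,3,4,5,6,7} D(Z)={2,3,5,6,7}: Y {2,3,4,5,7}->{2,3,4,5}; X {2,3,4,5,6,7}->{2,3,4,5}; Z {2,3,5,6,7}->{5,6,7}
Constraint 3 (Z != X) on D(Z)={5,6,7} D(X)={2,3,4,5}: no change
Constraint 4 (X != Y) on D(X)={2,3,4,5} D(Y)={2,3,4,5}: no change
So after all 4 constraints: D(Z) = {5,6,7}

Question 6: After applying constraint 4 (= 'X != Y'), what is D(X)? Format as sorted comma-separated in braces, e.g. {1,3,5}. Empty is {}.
Answer: {2,3,4,5}

Derivation:
Constraint 1 (X != Z) on D(X)={2,3,4,5,6,7} D(Z)={2,3,5,6,7}: no change
Constraint 2 (Y + X = Z) on D(Y)={2,3,4,5,7} D(X)={2,3,4,5,6,7} D(Z)={2,3,5,6,7}: Y {2,3,4,5,7}->{2,3,4,5}; X {2,3,4,5,6,7}->{2,3,4,5}; Z {2,3,5,6,7}->{5,6,7}
Constraint 3 (Z != X) on D(Z)={5,6,7} D(X)={2,3,4,5}: no change
Constraint 4 (X != Y) on D(X)={2,3,4,5} D(Y)={2,3,4,5}: no change
So after constraint 4: D(X) = {2,3,4,5}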